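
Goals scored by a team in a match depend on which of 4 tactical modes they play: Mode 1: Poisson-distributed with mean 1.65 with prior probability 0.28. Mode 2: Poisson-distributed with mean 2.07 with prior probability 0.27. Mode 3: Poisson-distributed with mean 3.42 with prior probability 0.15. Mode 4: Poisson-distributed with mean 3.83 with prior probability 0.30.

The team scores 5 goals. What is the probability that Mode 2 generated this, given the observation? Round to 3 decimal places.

0.135

Posterior ∝ prior × likelihood, so P(k | x) ∝ P(Z=k) f_k(x); normalise over all components.
Poisson probabilities:
  f_1 = e^(−1.65)·1.65^5/5! = 0.0195728
  f_2 = e^(−2.07)·2.07^5/5! = 0.0399651
  f_3 = e^(−3.42)·3.42^5/5! = 0.127545
  f_4 = e^(−3.83)·3.83^5/5! = 0.149096
Multiply by the mixture weights:
  P(Z=1)·f_1 = 0.28 × 0.0195728 = 0.00548038
  P(Z=2)·f_2 = 0.27 × 0.0399651 = 0.0107906
  P(Z=3)·f_3 = 0.15 × 0.127545 = 0.0191317
  P(Z=4)·f_4 = 0.30 × 0.149096 = 0.0447287
Denominator: 0.00548038 + 0.0107906 + 0.0191317 + 0.0447287 = 0.0801313
P(Mode 2 | data) ≈ 0.135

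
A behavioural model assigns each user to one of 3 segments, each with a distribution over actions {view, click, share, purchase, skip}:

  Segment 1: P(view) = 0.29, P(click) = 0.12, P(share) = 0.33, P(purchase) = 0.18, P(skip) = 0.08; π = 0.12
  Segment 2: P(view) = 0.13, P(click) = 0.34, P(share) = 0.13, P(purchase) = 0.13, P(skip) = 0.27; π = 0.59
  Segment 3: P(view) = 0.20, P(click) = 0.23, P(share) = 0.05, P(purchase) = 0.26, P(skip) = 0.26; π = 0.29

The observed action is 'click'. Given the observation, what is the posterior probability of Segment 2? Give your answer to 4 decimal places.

0.7121

P(component k | x) = π_k·f_k(x) / marginal(x), where marginal(x) = Σ_j π_j·f_j(x).
Component likelihoods at x = 'click':
  L_1 = 0.12
  L_2 = 0.34
  L_3 = 0.23
Weight by the priors:
  π_1·L_1 = 0.12 × 0.12 = 0.0144
  π_2·L_2 = 0.59 × 0.34 = 0.2006
  π_3·L_3 = 0.29 × 0.23 = 0.0667
Sum: 0.0144 + 0.2006 + 0.0667 = 0.2817
Responsibility of Segment 2: 0.2006 / 0.2817 ≈ 0.7121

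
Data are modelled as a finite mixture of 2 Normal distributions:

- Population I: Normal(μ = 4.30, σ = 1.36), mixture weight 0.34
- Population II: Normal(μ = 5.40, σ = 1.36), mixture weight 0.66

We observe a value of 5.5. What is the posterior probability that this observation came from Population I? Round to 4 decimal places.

Posterior ∝ prior × likelihood, so P(k | x) ∝ π_k f_k(x); normalise over all components.
Normal densities:
  f_I = (1/(1.36·√(2π)))·exp(−(5.5−4.30)²/(2·1.36²)) = 0.293340·exp(-0.38927) = 0.198752
  f_II = (1/(1.36·√(2π)))·exp(−(5.5−5.40)²/(2·1.36²)) = 0.293340·exp(-0.00270) = 0.292548
Multiply by the mixture weights:
  π_I·f_I = 0.34 × 0.198752 = 0.0675757
  π_II·f_II = 0.66 × 0.292548 = 0.193082
Denominator: 0.0675757 + 0.193082 = 0.260657
Responsibility of Population I: 0.0675757 / 0.260657 ≈ 0.2593

0.2593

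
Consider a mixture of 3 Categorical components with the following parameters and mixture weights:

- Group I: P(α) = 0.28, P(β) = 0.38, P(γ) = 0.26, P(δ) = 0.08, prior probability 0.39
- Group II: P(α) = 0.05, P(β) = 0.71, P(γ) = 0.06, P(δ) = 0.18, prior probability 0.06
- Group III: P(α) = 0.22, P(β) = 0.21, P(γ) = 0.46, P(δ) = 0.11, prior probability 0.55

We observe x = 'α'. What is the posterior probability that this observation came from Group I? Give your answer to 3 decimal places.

The responsibility of component k is w_k f_k(x) divided by Σ_j w_j f_j(x).
Evaluate each component's likelihood at the observed value:
  p_I = 0.28
  p_II = 0.05
  p_III = 0.22
Unnormalised posteriors:
  w_I·p_I = 0.39 × 0.28 = 0.1092
  w_II·p_II = 0.06 × 0.05 = 0.003
  w_III·p_III = 0.55 × 0.22 = 0.121
Denominator: 0.1092 + 0.003 + 0.121 = 0.2332
Responsibility of Group I: 0.1092 / 0.2332 ≈ 0.468

0.468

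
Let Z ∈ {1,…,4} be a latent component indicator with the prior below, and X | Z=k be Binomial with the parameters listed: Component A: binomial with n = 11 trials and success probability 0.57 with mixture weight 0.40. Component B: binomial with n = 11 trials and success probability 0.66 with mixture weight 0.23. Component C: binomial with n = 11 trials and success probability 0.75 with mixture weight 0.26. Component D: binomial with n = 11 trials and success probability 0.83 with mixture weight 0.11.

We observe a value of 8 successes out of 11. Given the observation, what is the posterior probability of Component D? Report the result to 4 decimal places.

Posterior ∝ prior × likelihood, so P(k | x) ∝ π_k f_k(x); normalise over all components.
Evaluate each component's likelihood at the observed value:
  L_A = 0.14618
  L_B = 0.233492
  L_C = 0.258104
  L_D = 0.182581
Multiply by the mixture weights:
  π_A·L_A = 0.40 × 0.14618 = 0.058472
  π_B·L_B = 0.23 × 0.233492 = 0.0537032
  π_C·L_C = 0.26 × 0.258104 = 0.0671069
  π_D·L_D = 0.11 × 0.182581 = 0.0200839
Sum: 0.058472 + 0.0537032 + 0.0671069 + 0.0200839 = 0.199366
P(Component D | data) = 0.0200839 / 0.199366 ≈ 0.1007

0.1007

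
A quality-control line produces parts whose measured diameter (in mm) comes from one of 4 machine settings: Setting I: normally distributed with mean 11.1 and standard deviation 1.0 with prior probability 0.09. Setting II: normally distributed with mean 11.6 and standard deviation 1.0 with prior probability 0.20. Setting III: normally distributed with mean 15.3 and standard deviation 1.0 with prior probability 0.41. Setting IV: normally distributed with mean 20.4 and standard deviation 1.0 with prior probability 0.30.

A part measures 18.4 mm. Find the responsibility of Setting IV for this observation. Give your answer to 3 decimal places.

Apply Bayes' rule: the posterior for each component is proportional to its prior times its likelihood at x.
Component likelihoods at x = 18.4 mm:
  p_I = (1/(1.0·√(2π)))·exp(−(18.4−11.1)²/(2·1.0²)) = 0.398942·exp(-26.64500) = 1.06938e-12
  p_II = (1/(1.0·√(2π)))·exp(−(18.4−11.6)²/(2·1.0²)) = 0.398942·exp(-23.12000) = 3.63096e-11
  p_III = (1/(1.0·√(2π)))·exp(−(18.4−15.3)²/(2·1.0²)) = 0.398942·exp(-4.80500) = 0.00326682
  p_IV = (1/(1.0·√(2π)))·exp(−(18.4−20.4)²/(2·1.0²)) = 0.398942·exp(-2.00000) = 0.053991
Multiply by the mixture weights:
  π_I·p_I = 0.09 × 1.06938e-12 = 9.62445e-14
  π_II·p_II = 0.20 × 3.63096e-11 = 7.26192e-12
  π_III·p_III = 0.41 × 0.00326682 = 0.0013394
  π_IV·p_IV = 0.30 × 0.053991 = 0.0161973
Normaliser: 9.62445e-14 + 7.26192e-12 + 0.0013394 + 0.0161973 = 0.0175367
P(Setting IV | x) = 0.0161973 / 0.0175367 ≈ 0.924

0.924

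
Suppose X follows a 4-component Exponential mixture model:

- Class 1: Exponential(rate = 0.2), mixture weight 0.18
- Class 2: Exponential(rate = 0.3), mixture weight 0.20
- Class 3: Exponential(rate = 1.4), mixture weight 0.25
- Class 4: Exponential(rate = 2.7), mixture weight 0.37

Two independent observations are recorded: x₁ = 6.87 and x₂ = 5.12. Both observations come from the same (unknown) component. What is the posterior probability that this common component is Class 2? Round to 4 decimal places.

Apply Bayes' rule: the posterior for each component is proportional to its prior times its likelihood at x.
Since both observations come from the same component, the likelihood for component k is f_k(x₁)·f_k(x₂).
  L_1 = [0.0506185] × [0.0718311] = 0.00363598
  L_2 = [0.038198] × [0.0645721] = 0.00246652
  L_3 = [9.31287e-05] × [0.00107921] = 1.00505e-07
  L_4 = [2.37485e-08] × [2.67718e-06] = 6.35788e-14
Weight by the priors:
  P(Z=1)·L_1 = 0.18 × 0.00363598 = 0.000654477
  P(Z=2)·L_2 = 0.20 × 0.00246652 = 0.000493305
  P(Z=3)·L_3 = 0.25 × 1.00505e-07 = 2.51263e-08
  P(Z=4)·L_4 = 0.37 × 6.35788e-14 = 2.35242e-14
Evidence: 0.000654477 + 0.000493305 + 2.51263e-08 + 2.35242e-14 = 0.00114781
P(Class 2 | x) = 0.000493305 / 0.00114781 ≈ 0.4298

0.4298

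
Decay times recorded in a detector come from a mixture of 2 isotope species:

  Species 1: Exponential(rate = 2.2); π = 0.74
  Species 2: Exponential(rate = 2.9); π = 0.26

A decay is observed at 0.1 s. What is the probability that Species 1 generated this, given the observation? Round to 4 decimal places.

0.6984

Posterior ∝ prior × likelihood, so P(k | x) ∝ π_k f_k(x); normalise over all components.
Evaluate each component's likelihood at the observed value:
  L_1 = 1.76554
  L_2 = 2.16996
Unnormalised posteriors:
  π_1·L_1 = 0.74 × 1.76554 = 1.3065
  π_2·L_2 = 0.26 × 2.16996 = 0.564191
Denominator: 1.3065 + 0.564191 = 1.87069
P(Species 1 | 0.1 s) ≈ 0.6984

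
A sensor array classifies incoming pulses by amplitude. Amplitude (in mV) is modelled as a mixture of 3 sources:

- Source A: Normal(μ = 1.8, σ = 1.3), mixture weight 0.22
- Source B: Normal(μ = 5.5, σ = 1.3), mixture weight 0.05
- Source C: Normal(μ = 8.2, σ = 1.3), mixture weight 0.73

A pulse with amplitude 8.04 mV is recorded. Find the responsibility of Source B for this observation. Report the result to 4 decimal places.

P(component k | x) = P(Z=k)·f_k(x) / marginal(x), where marginal(x) = Σ_j P(Z=j)·f_j(x).
Evaluate each component's likelihood at the observed value:
  L_A = 3.04715e-06
  L_B = 0.0454992
  L_C = 0.304563
Prior × likelihood for each component:
  P(Z=A)·L_A = 0.22 × 3.04715e-06 = 6.70374e-07
  P(Z=B)·L_B = 0.05 × 0.0454992 = 0.00227496
  P(Z=C)·L_C = 0.73 × 0.304563 = 0.222331
Normaliser: 6.70374e-07 + 0.00227496 + 0.222331 = 0.224607
P(Source B | x) ≈ 0.0101

0.0101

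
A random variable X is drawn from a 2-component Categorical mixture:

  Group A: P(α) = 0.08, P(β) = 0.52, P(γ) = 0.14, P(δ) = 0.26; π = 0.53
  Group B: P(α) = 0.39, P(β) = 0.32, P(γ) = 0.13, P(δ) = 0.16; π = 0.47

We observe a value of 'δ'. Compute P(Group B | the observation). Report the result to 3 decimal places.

0.353

By Bayes' theorem, P(k | x) = π_k f_k(x) / Σ_j π_j f_j(x).
Categorical probabilities:
  L_A = 0.26
  L_B = 0.16
Unnormalised posteriors:
  π_A·L_A = 0.53 × 0.26 = 0.1378
  π_B·L_B = 0.47 × 0.16 = 0.0752
Sum: 0.1378 + 0.0752 = 0.213
P(Group B | the observation) = 0.0752 / 0.213 ≈ 0.353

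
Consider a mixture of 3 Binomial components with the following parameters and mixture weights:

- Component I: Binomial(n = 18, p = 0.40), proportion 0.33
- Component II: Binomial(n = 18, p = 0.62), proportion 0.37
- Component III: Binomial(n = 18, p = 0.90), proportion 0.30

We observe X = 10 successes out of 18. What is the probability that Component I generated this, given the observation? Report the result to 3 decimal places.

0.301

Apply Bayes' rule: the posterior for each component is proportional to its prior times its likelihood at x.
Component likelihoods at x = 10 successes out of 18:
  p_I = 0.0770668
  p_II = 0.159677
  p_III = 0.000152575
Multiply by the mixture weights:
  π_I·p_I = 0.33 × 0.0770668 = 0.025432
  π_II·p_II = 0.37 × 0.159677 = 0.0590806
  π_III·p_III = 0.30 × 0.000152575 = 4.57724e-05
Normaliser: 0.025432 + 0.0590806 + 4.57724e-05 = 0.0845584
So the posterior for Component I is 0.025432 / 0.0845584 ≈ 0.301.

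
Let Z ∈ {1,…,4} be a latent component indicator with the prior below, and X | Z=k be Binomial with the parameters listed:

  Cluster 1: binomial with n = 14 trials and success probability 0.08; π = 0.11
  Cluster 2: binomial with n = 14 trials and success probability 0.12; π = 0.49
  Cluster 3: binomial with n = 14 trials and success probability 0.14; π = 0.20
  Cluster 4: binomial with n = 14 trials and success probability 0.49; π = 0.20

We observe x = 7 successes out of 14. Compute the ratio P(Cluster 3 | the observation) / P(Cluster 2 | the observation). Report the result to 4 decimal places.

1.0223

Posterior odds = (π_i f_i(x)) / (π_j f_j(x)); the normalising sum cancels.
Binomial probabilities:
  f_1 = C(14,7)·0.08^7·0.92^7 = 3432·2.09715e-08·0.557847 = 4.01506e-05
  f_2 = C(14,7)·0.12^7·0.88^7 = 3432·3.58318e-07·0.408676 = 0.000502568
  f_3 = C(14,7)·0.14^7·0.86^7 = 3432·1.05414e-06·0.347928 = 0.00125873
  f_4 = C(14,7)·0.49^7·0.51^7 = 3432·0.00678223·0.00897411 = 0.208887
Odds = (0.20/0.49) × (0.00125873/0.000502568) = 0.408163 × 2.5046 ≈ 1.0223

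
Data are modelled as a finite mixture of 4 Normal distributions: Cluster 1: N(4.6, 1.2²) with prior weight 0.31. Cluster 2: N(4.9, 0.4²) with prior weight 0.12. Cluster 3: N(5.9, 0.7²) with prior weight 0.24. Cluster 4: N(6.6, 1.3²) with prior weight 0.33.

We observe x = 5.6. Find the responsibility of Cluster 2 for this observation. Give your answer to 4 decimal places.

By Bayes' theorem, P(k | x) = π_k f_k(x) / Σ_j π_j f_j(x).
Component likelihoods at x = 5.6:
  f_1 = 0.234927
  f_2 = 0.215693
  f_3 = 0.51991
  f_4 = 0.228285
Prior × likelihood for each component:
  π_1·f_1 = 0.31 × 0.234927 = 0.0728272
  π_2·f_2 = 0.12 × 0.215693 = 0.0258832
  π_3·f_3 = 0.24 × 0.51991 = 0.124778
  π_4·f_4 = 0.33 × 0.228285 = 0.075334
Normaliser: 0.0728272 + 0.0258832 + 0.124778 + 0.075334 = 0.298823
So the posterior for Cluster 2 is 0.0258832 / 0.298823 ≈ 0.0866.

0.0866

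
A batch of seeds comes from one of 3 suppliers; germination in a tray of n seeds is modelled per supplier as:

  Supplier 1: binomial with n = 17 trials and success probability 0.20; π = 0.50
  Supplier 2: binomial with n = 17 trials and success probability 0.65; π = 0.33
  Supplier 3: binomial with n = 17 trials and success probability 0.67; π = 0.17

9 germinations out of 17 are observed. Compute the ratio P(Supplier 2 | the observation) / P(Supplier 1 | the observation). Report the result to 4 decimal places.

Since P(k|x) ∝ π_k f_k(x), the posterior odds are π_i f_i(x) / (π_j f_j(x)).
Binomial probabilities:
  f_1 = 0.00208821
  f_2 = 0.113383
  f_3 = 0.0930186
Odds = (0.33/0.50) × (0.113383/0.00208821) = 0.66 × 54.2969 ≈ 35.8359

35.8359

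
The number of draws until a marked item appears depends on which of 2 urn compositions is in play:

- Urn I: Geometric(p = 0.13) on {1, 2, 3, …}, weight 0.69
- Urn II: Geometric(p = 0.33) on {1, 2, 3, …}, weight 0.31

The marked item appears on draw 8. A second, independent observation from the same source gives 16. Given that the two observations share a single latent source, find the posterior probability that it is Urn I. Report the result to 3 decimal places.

0.991

P(component k | x) = P(Z=k)·f_k(x) / marginal(x), where marginal(x) = Σ_j P(Z=j)·f_j(x).
Since both observations come from the same component, the likelihood for component k is f_k(x₁)·f_k(x₂).
  L_I = [0.0490431] × [0.0160965] = 0.000789424
  L_II = [0.0200003] × [0.000812149] = 1.62433e-05
Weight by the priors:
  P(Z=I)·L_I = 0.69 × 0.000789424 = 0.000544702
  P(Z=II)·L_II = 0.31 × 1.62433e-05 = 5.03541e-06
Sum: 0.000544702 + 5.03541e-06 = 0.000549738
So the posterior for Urn I is 0.000544702 / 0.000549738 ≈ 0.991.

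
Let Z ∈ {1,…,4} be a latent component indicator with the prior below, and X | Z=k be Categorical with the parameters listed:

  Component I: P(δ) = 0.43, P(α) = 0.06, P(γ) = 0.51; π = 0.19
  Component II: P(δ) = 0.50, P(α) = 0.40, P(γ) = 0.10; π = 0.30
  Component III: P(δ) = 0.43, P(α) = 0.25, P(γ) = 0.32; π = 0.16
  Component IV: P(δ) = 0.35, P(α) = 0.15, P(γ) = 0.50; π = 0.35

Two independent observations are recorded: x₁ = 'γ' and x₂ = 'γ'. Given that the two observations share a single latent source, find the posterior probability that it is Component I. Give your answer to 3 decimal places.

The responsibility of component k is w_k f_k(x) divided by Σ_j w_j f_j(x).
Since both observations come from the same component, the likelihood for component k is f_k(x₁)·f_k(x₂).
  p_I = [0.51] × [0.51] = 0.2601
  p_II = [0.1] × [0.1] = 0.01
  p_III = [0.32] × [0.32] = 0.1024
  p_IV = [0.5] × [0.5] = 0.25
Weight by the priors:
  w_I·p_I = 0.19 × 0.2601 = 0.049419
  w_II·p_II = 0.30 × 0.01 = 0.003
  w_III·p_III = 0.16 × 0.1024 = 0.016384
  w_IV·p_IV = 0.35 × 0.25 = 0.0875
Denominator: 0.049419 + 0.003 + 0.016384 + 0.0875 = 0.156303
Responsibility of Component I: 0.049419 / 0.156303 ≈ 0.316

0.316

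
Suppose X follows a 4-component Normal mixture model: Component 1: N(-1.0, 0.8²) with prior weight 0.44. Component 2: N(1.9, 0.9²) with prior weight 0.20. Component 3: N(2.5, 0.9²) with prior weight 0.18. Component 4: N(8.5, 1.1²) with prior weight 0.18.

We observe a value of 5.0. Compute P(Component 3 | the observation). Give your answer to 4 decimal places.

P(component k | x) = π_k·f_k(x) / marginal(x), where marginal(x) = Σ_j π_j·f_j(x).
Evaluate each component's likelihood at the observed value:
  f_1 = 3.0429e-13
  f_2 = 0.00117595
  f_3 = 0.00935726
  f_4 = 0.00229681
Weight by the priors:
  π_1·f_1 = 0.44 × 3.0429e-13 = 1.33888e-13
  π_2·f_2 = 0.20 × 0.00117595 = 0.000235191
  π_3·f_3 = 0.18 × 0.00935726 = 0.00168431
  π_4·f_4 = 0.18 × 0.00229681 = 0.000413427
Sum: 1.33888e-13 + 0.000235191 + 0.00168431 + 0.000413427 = 0.00233292
Responsibility of Component 3: 0.00168431 / 0.00233292 ≈ 0.7220

0.7220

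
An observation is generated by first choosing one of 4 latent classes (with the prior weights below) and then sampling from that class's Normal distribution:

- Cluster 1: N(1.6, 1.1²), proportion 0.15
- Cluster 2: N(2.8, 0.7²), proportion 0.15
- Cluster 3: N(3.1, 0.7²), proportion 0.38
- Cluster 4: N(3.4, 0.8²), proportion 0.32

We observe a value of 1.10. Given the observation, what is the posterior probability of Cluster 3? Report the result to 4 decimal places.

By Bayes' theorem, P(k | x) = π_k f_k(x) / Σ_j π_j f_j(x).
Evaluate each component's likelihood at the observed value:
  p_1 = (1/(1.1·√(2π)))·exp(−(1.10−1.6)²/(2·1.1²)) = 0.362675·exp(-0.10331) = 0.327079
  p_2 = (1/(0.7·√(2π)))·exp(−(1.10−2.8)²/(2·0.7²)) = 0.569918·exp(-2.94898) = 0.0298598
  p_3 = (1/(0.7·√(2π)))·exp(−(1.10−3.1)²/(2·0.7²)) = 0.569918·exp(-4.08163) = 0.00962014
  p_4 = (1/(0.8·√(2π)))·exp(−(1.10−3.4)²/(2·0.8²)) = 0.498678·exp(-4.13281) = 0.00799765
Prior × likelihood for each component:
  π_1·p_1 = 0.15 × 0.327079 = 0.0490618
  π_2·p_2 = 0.15 × 0.0298598 = 0.00447897
  π_3·p_3 = 0.38 × 0.00962014 = 0.00365565
  π_4·p_4 = 0.32 × 0.00799765 = 0.00255925
Denominator: 0.0490618 + 0.00447897 + 0.00365565 + 0.00255925 = 0.0597557
P(Cluster 3 | 1.10) = 0.00365565 / 0.0597557 ≈ 0.0612

0.0612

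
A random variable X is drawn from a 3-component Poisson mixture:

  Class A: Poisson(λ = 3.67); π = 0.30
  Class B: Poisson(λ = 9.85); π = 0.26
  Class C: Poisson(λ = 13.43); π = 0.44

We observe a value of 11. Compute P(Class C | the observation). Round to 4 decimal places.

0.5856

Posterior ∝ prior × likelihood, so P(k | x) ∝ w_k f_k(x); normalise over all components.
Poisson probabilities:
  p_A = e^(−3.67)·3.67^11/11! = 0.00103827
  p_B = e^(−9.85)·9.85^11/11! = 0.111903
  p_C = e^(−13.43)·13.43^11/11! = 0.094429
Prior × likelihood for each component:
  w_A·p_A = 0.30 × 0.00103827 = 0.000311481
  w_B·p_B = 0.26 × 0.111903 = 0.0290948
  w_C·p_C = 0.44 × 0.094429 = 0.0415488
Normaliser: 0.000311481 + 0.0290948 + 0.0415488 = 0.0709551
P(Class C | data) ≈ 0.5856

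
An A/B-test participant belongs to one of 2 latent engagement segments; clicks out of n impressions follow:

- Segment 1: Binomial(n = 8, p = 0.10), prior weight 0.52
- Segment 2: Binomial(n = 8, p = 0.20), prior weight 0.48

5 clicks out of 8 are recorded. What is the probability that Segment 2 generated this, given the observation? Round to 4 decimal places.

0.9540

Apply Bayes' rule: the posterior for each component is proportional to its prior times its likelihood at x.
Evaluate each component's likelihood at the observed value:
  L_1 = 0.00040824
  L_2 = 0.00917504
Weight by the priors:
  π_1·L_1 = 0.52 × 0.00040824 = 0.000212285
  π_2·L_2 = 0.48 × 0.00917504 = 0.00440402
Normaliser: 0.000212285 + 0.00440402 = 0.0046163
P(Segment 2 | the observation) = 0.00440402 / 0.0046163 ≈ 0.9540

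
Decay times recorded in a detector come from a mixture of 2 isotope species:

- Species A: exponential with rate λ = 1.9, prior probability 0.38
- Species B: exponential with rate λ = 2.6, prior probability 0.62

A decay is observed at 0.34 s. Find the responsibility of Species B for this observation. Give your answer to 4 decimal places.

0.6377

P(component k | x) = π_k·f_k(x) / marginal(x), where marginal(x) = Σ_j π_j·f_j(x).
Component likelihoods at x = 0.34 s:
  L_A = 1.9·e^(−1.9·0.34) = 1.9·e^(−0.6460) = 0.995862
  L_B = 2.6·e^(−2.6·0.34) = 2.6·e^(−0.8840) = 1.07413
Prior × likelihood for each component:
  π_A·L_A = 0.38 × 0.995862 = 0.378428
  π_B·L_B = 0.62 × 1.07413 = 0.665961
Sum: 0.378428 + 0.665961 = 1.04439
Responsibility of Species B: 0.665961 / 1.04439 ≈ 0.6377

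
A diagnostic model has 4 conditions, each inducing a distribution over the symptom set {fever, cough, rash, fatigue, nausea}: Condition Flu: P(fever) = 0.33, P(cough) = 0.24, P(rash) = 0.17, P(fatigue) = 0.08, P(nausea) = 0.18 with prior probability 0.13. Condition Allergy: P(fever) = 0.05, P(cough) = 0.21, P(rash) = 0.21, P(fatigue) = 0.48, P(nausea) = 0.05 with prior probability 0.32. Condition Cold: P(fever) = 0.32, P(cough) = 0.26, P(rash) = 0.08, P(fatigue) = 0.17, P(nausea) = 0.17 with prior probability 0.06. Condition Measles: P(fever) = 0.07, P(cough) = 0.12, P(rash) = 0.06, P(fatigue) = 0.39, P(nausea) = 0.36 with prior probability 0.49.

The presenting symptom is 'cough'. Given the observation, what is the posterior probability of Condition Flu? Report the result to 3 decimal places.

By Bayes' theorem, P(k | x) = w_k f_k(x) / Σ_j w_j f_j(x).
Evaluate each component's likelihood at the observed value:
  L_Flu = P(cough | comp) = 0.24
  L_Allergy = P(cough | comp) = 0.21
  L_Cold = P(cough | comp) = 0.26
  L_Measles = P(cough | comp) = 0.12
Multiply by the mixture weights:
  w_Flu·L_Flu = 0.13 × 0.24 = 0.0312
  w_Allergy·L_Allergy = 0.32 × 0.21 = 0.0672
  w_Cold·L_Cold = 0.06 × 0.26 = 0.0156
  w_Measles·L_Measles = 0.49 × 0.12 = 0.0588
Evidence: 0.0312 + 0.0672 + 0.0156 + 0.0588 = 0.1728
P(Condition Flu | x) ≈ 0.181

0.181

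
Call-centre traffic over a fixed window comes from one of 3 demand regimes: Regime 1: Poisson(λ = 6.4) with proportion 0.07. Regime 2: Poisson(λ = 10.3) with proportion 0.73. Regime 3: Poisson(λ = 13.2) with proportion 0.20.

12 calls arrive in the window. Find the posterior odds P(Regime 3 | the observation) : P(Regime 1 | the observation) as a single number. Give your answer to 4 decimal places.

Since P(k|x) ∝ P(Z=k) f_k(x), the posterior odds are P(Z=i) f_i(x) / (P(Z=j) f_j(x)).
Component likelihoods at x = 12 calls:
  L_1 = 0.0163809
  L_2 = 0.10011
  L_3 = 0.108109
0.0216219 / 0.00114666 ≈ 18.8563

18.8563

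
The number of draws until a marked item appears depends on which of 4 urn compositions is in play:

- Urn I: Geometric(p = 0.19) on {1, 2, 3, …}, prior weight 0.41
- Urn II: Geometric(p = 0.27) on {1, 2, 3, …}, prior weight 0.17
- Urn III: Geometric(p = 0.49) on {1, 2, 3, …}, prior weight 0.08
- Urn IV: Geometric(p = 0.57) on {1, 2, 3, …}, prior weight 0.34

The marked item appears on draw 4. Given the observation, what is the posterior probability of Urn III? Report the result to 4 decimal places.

Posterior ∝ prior × likelihood, so P(k | x) ∝ π_k f_k(x); normalise over all components.
Component likelihoods at x = 4:
  L_I = 0.19·(1−0.19)^3 = 0.19·0.531441 = 0.100974
  L_II = 0.27·(1−0.27)^3 = 0.27·0.389017 = 0.105035
  L_III = 0.49·(1−0.49)^3 = 0.49·0.132651 = 0.064999
  L_IV = 0.57·(1−0.57)^3 = 0.57·0.079507 = 0.045319
Unnormalised posteriors:
  π_I·L_I = 0.41 × 0.100974 = 0.0413993
  π_II·L_II = 0.17 × 0.105035 = 0.0178559
  π_III·L_III = 0.08 × 0.064999 = 0.00519992
  π_IV·L_IV = 0.34 × 0.045319 = 0.0154085
Evidence: 0.0413993 + 0.0178559 + 0.00519992 + 0.0154085 = 0.0798635
P(Urn III | x) = 0.00519992 / 0.0798635 ≈ 0.0651

0.0651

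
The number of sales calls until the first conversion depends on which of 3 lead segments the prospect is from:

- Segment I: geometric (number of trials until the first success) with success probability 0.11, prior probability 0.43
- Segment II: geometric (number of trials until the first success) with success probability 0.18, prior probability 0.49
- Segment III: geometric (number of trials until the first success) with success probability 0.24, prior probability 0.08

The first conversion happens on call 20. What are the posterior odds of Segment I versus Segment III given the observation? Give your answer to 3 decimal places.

Since P(k|x) ∝ π_k f_k(x), the posterior odds are π_i f_i(x) / (π_j f_j(x)).
Geometric probabilities:
  p_I = 0.0120172
  p_II = 0.00414702
  p_III = 0.00130518
Posterior odds = (π_I·p_I) / (π_III·p_III) = (0.43·0.0120172) / (0.08·0.00130518) = 0.00516739 / 0.000104414 ≈ 49.489

49.489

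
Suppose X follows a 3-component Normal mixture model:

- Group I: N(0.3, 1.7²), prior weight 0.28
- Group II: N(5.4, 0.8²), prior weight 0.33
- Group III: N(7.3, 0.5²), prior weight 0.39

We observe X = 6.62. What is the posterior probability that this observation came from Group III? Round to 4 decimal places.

0.7055

P(component k | x) = π_k·f_k(x) / marginal(x), where marginal(x) = Σ_j π_j·f_j(x).
Evaluate each component's likelihood at the observed value:
  f_I = (1/(1.7·√(2π)))·exp(−(6.62−0.3)²/(2·1.7²)) = 0.234672·exp(-6.91045) = 0.00023404
  f_II = (1/(0.8·√(2π)))·exp(−(6.62−5.4)²/(2·0.8²)) = 0.498678·exp(-1.16281) = 0.15589
  f_III = (1/(0.5·√(2π)))·exp(−(6.62−7.3)²/(2·0.5²)) = 0.797885·exp(-0.92480) = 0.31645
Prior × likelihood for each component:
  π_I·f_I = 0.28 × 0.00023404 = 6.55313e-05
  π_II·f_II = 0.33 × 0.15589 = 0.0514436
  π_III·f_III = 0.39 × 0.31645 = 0.123415
Denominator: 6.55313e-05 + 0.0514436 + 0.123415 = 0.174924
So the posterior for Group III is 0.123415 / 0.174924 ≈ 0.7055.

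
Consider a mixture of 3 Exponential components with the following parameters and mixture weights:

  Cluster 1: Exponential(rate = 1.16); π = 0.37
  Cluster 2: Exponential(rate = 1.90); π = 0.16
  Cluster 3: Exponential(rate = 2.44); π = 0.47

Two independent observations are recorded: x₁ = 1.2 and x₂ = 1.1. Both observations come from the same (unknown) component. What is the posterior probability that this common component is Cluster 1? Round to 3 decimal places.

Apply Bayes' rule: the posterior for each component is proportional to its prior times its likelihood at x.
Since both observations come from the same component, the likelihood for component k is f_k(x₁)·f_k(x₂).
  L_1 = [0.28835] × [0.323816] = 0.0933724
  L_2 = [0.19434] × [0.235006] = 0.045671
  L_3 = [0.13055] × [0.166626] = 0.021753
Multiply by the mixture weights:
  w_1·L_1 = 0.37 × 0.0933724 = 0.0345478
  w_2·L_2 = 0.16 × 0.045671 = 0.00730736
  w_3·L_3 = 0.47 × 0.021753 = 0.0102239
Denominator: 0.0345478 + 0.00730736 + 0.0102239 = 0.052079
So the posterior for Cluster 1 is 0.0345478 / 0.052079 ≈ 0.663.

0.663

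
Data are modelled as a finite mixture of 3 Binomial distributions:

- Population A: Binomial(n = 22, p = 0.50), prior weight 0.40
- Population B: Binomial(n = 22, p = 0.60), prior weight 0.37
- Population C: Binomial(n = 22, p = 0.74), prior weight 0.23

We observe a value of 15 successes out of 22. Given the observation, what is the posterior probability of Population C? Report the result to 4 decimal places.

P(component k | x) = π_k·f_k(x) / marginal(x), where marginal(x) = Σ_j π_j·f_j(x).
Component likelihoods at x = 15 successes out of 22:
  p_A = C(22,15)·0.50^15·0.50^7 = 170544·3.05176e-05·0.0078125 = 0.0406609
  p_B = C(22,15)·0.60^15·0.40^7 = 170544·0.000470185·0.0016384 = 0.131379
  p_C = C(22,15)·0.74^15·0.26^7 = 170544·0.0109264·8.03181e-05 = 0.149667
Multiply by the mixture weights:
  π_A·p_A = 0.40 × 0.0406609 = 0.0162643
  π_B·p_B = 0.37 × 0.131379 = 0.0486101
  π_C·p_C = 0.23 × 0.149667 = 0.0344234
Marginal: 0.0162643 + 0.0486101 + 0.0344234 = 0.0992979
P(Population C | data) = 0.0344234 / 0.0992979 ≈ 0.3467

0.3467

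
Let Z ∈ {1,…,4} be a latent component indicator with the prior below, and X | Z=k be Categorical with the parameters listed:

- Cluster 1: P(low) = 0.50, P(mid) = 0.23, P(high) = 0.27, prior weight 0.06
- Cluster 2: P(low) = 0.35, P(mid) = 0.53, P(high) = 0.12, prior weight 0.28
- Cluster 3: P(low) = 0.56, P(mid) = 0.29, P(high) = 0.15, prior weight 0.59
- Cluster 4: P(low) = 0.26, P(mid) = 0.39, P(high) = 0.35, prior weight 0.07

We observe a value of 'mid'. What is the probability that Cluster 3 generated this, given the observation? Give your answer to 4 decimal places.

The responsibility of component k is w_k f_k(x) divided by Σ_j w_j f_j(x).
Component likelihoods at x = 'mid':
  L_1 = 0.23
  L_2 = 0.53
  L_3 = 0.29
  L_4 = 0.39
Weight by the priors:
  w_1·L_1 = 0.06 × 0.23 = 0.0138
  w_2·L_2 = 0.28 × 0.53 = 0.1484
  w_3·L_3 = 0.59 × 0.29 = 0.1711
  w_4·L_4 = 0.07 × 0.39 = 0.0273
Sum: 0.0138 + 0.1484 + 0.1711 + 0.0273 = 0.3606
P(Cluster 3 | 'mid') = 0.1711 / 0.3606 ≈ 0.4745

0.4745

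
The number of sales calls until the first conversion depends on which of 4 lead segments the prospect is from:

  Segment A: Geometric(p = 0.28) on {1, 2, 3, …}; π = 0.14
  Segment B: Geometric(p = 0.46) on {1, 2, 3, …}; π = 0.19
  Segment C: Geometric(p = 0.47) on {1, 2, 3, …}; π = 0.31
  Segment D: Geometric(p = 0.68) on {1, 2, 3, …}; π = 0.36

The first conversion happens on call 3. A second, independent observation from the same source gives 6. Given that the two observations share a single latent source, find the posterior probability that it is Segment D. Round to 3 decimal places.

The responsibility of component k is w_k f_k(x) divided by Σ_j w_j f_j(x).
Since both observations come from the same component, the likelihood for component k is f_k(x₁)·f_k(x₂).
  p_A = [0.28·(1−0.28)^2 = 0.28·0.5184 = 0.145152] × [0.0541777] = 0.007864
  p_B = [0.46·(1−0.46)^2 = 0.46·0.2916 = 0.134136] × [0.0211216] = 0.00283317
  p_C = [0.47·(1−0.47)^2 = 0.47·0.2809 = 0.132023] × [0.0196552] = 0.00259494
  p_D = [0.68·(1−0.68)^2 = 0.68·0.1024 = 0.069632] × [0.0022817] = 0.000158879
Unnormalised posteriors:
  w_A·p_A = 0.14 × 0.007864 = 0.00110096
  w_B·p_B = 0.19 × 0.00283317 = 0.000538301
  w_C·p_C = 0.31 × 0.00259494 = 0.00080443
  w_D·p_D = 0.36 × 0.000158879 = 5.71966e-05
Normaliser: 0.00110096 + 0.000538301 + 0.00080443 + 5.71966e-05 = 0.00250089
P(Segment D | x₁, x₂) ≈ 0.023

0.023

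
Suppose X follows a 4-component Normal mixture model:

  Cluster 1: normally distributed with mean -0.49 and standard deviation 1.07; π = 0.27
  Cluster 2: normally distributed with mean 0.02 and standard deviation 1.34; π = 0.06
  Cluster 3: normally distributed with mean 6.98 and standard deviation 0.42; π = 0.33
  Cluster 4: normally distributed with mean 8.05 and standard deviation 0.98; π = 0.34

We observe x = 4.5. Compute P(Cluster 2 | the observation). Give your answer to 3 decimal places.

0.253

Apply Bayes' rule: the posterior for each component is proportional to its prior times its likelihood at x.
Component likelihoods at x = 4.5:
  f_1 = 7.06079e-06
  f_2 = 0.00111335
  f_3 = 2.55011e-08
  f_4 = 0.000575769
Unnormalised posteriors:
  w_1·f_1 = 0.27 × 7.06079e-06 = 1.90641e-06
  w_2·f_2 = 0.06 × 0.00111335 = 6.68011e-05
  w_3·f_3 = 0.33 × 2.55011e-08 = 8.41536e-09
  w_4·f_4 = 0.34 × 0.000575769 = 0.000195761
Denominator: 1.90641e-06 + 6.68011e-05 + 8.41536e-09 + 0.000195761 = 0.000264477
P(Cluster 2 | the observation) ≈ 0.253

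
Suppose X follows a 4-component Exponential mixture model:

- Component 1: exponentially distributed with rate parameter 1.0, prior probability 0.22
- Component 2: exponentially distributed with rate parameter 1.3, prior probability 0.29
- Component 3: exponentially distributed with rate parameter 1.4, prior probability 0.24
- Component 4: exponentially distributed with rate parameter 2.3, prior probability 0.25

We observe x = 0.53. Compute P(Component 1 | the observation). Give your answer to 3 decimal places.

0.200

Apply Bayes' rule: the posterior for each component is proportional to its prior times its likelihood at x.
Exponential densities:
  f_1 = 0.588605
  f_2 = 0.652701
  f_3 = 0.666625
  f_4 = 0.679709
Multiply by the mixture weights:
  P(Z=1)·f_1 = 0.22 × 0.588605 = 0.129493
  P(Z=2)·f_2 = 0.29 × 0.652701 = 0.189283
  P(Z=3)·f_3 = 0.24 × 0.666625 = 0.15999
  P(Z=4)·f_4 = 0.25 × 0.679709 = 0.169927
Evidence: 0.129493 + 0.189283 + 0.15999 + 0.169927 = 0.648694
Responsibility of Component 1: 0.129493 / 0.648694 ≈ 0.200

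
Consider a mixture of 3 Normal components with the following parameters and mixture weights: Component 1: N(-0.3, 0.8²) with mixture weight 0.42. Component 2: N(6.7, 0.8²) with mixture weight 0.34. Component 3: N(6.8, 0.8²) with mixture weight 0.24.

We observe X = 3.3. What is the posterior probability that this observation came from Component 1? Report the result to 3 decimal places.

Posterior ∝ prior × likelihood, so P(k | x) ∝ π_k f_k(x); normalise over all components.
Component likelihoods at x = 3.3:
  p_1 = 1.99797e-05
  p_2 = 5.96483e-05
  p_3 = 3.47925e-05
Unnormalised posteriors:
  π_1·p_1 = 0.42 × 1.99797e-05 = 8.39146e-06
  π_2·p_2 = 0.34 × 5.96483e-05 = 2.02804e-05
  π_3·p_3 = 0.24 × 3.47925e-05 = 8.35021e-06
Sum: 8.39146e-06 + 2.02804e-05 + 8.35021e-06 = 3.70221e-05
So the posterior for Component 1 is 8.39146e-06 / 3.70221e-05 ≈ 0.227.

0.227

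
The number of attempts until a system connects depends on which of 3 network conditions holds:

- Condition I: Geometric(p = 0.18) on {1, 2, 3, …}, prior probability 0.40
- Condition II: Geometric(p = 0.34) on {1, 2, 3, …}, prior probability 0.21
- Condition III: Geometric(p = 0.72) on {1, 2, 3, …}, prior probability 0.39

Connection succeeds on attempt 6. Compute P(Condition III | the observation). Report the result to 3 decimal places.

P(component k | x) = P(Z=k)·f_k(x) / marginal(x), where marginal(x) = Σ_j P(Z=j)·f_j(x).
Evaluate each component's likelihood at the observed value:
  p_I = 0.18·(1−0.18)^5 = 0.18·0.37074 = 0.0667332
  p_II = 0.34·(1−0.34)^5 = 0.34·0.125233 = 0.0425793
  p_III = 0.72·(1−0.72)^5 = 0.72·0.00172104 = 0.00123915
Multiply by the mixture weights:
  P(Z=I)·p_I = 0.40 × 0.0667332 = 0.0266933
  P(Z=II)·p_II = 0.21 × 0.0425793 = 0.00894165
  P(Z=III)·p_III = 0.39 × 0.00123915 = 0.000483267
Sum: 0.0266933 + 0.00894165 + 0.000483267 = 0.0361182
Responsibility of Condition III: 0.000483267 / 0.0361182 ≈ 0.013

0.013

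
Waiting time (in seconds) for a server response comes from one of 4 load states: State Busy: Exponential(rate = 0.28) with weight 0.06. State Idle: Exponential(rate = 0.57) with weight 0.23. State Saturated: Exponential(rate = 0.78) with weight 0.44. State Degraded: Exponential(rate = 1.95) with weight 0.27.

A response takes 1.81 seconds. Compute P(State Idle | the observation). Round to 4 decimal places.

0.2997

By Bayes' theorem, P(k | x) = π_k f_k(x) / Σ_j π_j f_j(x).
Exponential densities:
  f_Busy = 0.28·e^(−0.28·1.81) = 0.28·e^(−0.5068) = 0.168678
  f_Idle = 0.57·e^(−0.57·1.81) = 0.57·e^(−1.0317) = 0.203148
  f_Saturated = 0.78·e^(−0.78·1.81) = 0.78·e^(−1.4118) = 0.190089
  f_Degraded = 1.95·e^(−1.95·1.81) = 1.95·e^(−3.5295) = 0.0571732
Unnormalised posteriors:
  π_Busy·f_Busy = 0.06 × 0.168678 = 0.0101207
  π_Idle·f_Idle = 0.23 × 0.203148 = 0.0467241
  π_Saturated·f_Saturated = 0.44 × 0.190089 = 0.0836393
  π_Degraded·f_Degraded = 0.27 × 0.0571732 = 0.0154368
Evidence: 0.0101207 + 0.0467241 + 0.0836393 + 0.0154368 = 0.155921
P(State Idle | the observation) ≈ 0.2997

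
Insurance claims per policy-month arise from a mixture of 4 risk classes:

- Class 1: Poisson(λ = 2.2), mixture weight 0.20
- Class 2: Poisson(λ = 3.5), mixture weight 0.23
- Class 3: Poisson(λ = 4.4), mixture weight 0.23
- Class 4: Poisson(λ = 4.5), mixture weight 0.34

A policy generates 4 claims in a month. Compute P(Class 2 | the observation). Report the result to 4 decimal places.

Apply Bayes' rule: the posterior for each component is proportional to its prior times its likelihood at x.
Component likelihoods at x = 4 claims:
  p_1 = 0.108151
  p_2 = 0.188812
  p_3 = 0.191736
  p_4 = 0.189808
Prior × likelihood for each component:
  P(Z=1)·p_1 = 0.20 × 0.108151 = 0.0216303
  P(Z=2)·p_2 = 0.23 × 0.188812 = 0.0434268
  P(Z=3)·p_3 = 0.23 × 0.191736 = 0.0440993
  P(Z=4)·p_4 = 0.34 × 0.189808 = 0.0645346
Evidence: 0.0216303 + 0.0434268 + 0.0440993 + 0.0645346 = 0.173691
P(Class 2 | data) = 0.0434268 / 0.173691 ≈ 0.2500

0.2500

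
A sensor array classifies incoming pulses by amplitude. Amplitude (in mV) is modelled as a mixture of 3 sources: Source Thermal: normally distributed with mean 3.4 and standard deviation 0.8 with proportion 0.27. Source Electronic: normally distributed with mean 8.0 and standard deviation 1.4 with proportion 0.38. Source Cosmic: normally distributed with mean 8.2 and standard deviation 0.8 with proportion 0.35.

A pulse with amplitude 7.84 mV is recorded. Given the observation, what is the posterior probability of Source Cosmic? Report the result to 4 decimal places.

P(component k | x) = P(Z=k)·f_k(x) / marginal(x), where marginal(x) = Σ_j P(Z=j)·f_j(x).
Component likelihoods at x = 7.84 mV:
  L_Thermal = (1/(0.8·√(2π)))·exp(−(7.84−3.4)²/(2·0.8²)) = 0.498678·exp(-15.40125) = 1.02127e-07
  L_Electronic = (1/(1.4·√(2π)))·exp(−(7.84−8.0)²/(2·1.4²)) = 0.284959·exp(-0.00653) = 0.283104
  L_Cosmic = (1/(0.8·√(2π)))·exp(−(7.84−8.2)²/(2·0.8²)) = 0.498678·exp(-0.10125) = 0.450659
Multiply by the mixture weights:
  P(Z=Thermal)·L_Thermal = 0.27 × 1.02127e-07 = 2.75744e-08
  P(Z=Electronic)·L_Electronic = 0.38 × 0.283104 = 0.107579
  P(Z=Cosmic)·L_Cosmic = 0.35 × 0.450659 = 0.157731
Marginal: 2.75744e-08 + 0.107579 + 0.157731 = 0.26531
Responsibility of Source Cosmic: 0.157731 / 0.26531 ≈ 0.5945

0.5945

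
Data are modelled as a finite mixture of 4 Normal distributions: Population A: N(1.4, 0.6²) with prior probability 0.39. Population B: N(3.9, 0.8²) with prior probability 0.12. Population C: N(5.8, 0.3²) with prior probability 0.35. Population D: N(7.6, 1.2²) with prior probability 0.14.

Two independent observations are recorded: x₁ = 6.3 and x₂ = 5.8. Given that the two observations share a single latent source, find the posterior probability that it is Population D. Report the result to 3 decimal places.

0.018

The responsibility of component k is π_k f_k(x) divided by Σ_j π_j f_j(x).
Since both observations come from the same component, the likelihood for component k is f_k(x₁)·f_k(x₂).
  p_A = [2.18899e-15] × [1.39657e-12] = 3.05708e-27
  p_B = [0.00553981] × [0.0297149] = 0.000164615
  p_C = [0.33159] × [1.32981] = 0.440952
  p_D = [0.184877] × [0.107931] = 0.019954
Multiply by the mixture weights:
  π_A·p_A = 0.39 × 3.05708e-27 = 1.19226e-27
  π_B·p_B = 0.12 × 0.000164615 = 1.97538e-05
  π_C·p_C = 0.35 × 0.440952 = 0.154333
  π_D·p_D = 0.14 × 0.019954 = 0.00279356
Denominator: 1.19226e-27 + 1.97538e-05 + 0.154333 + 0.00279356 = 0.157146
So the posterior for Population D is 0.00279356 / 0.157146 ≈ 0.018.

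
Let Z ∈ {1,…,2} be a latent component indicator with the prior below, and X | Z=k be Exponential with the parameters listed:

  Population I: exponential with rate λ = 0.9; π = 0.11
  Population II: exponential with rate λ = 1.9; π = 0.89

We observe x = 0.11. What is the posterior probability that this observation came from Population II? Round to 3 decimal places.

Posterior ∝ prior × likelihood, so P(k | x) ∝ π_k f_k(x); normalise over all components.
Exponential densities:
  p_I = 0.9·e^(−0.9·0.11) = 0.9·e^(−0.0990) = 0.815168
  p_II = 1.9·e^(−1.9·0.11) = 1.9·e^(−0.2090) = 1.54165
Weight by the priors:
  π_I·p_I = 0.11 × 0.815168 = 0.0896685
  π_II·p_II = 0.89 × 1.54165 = 1.37207
Evidence: 0.0896685 + 1.37207 = 1.46174
P(Population II | x) = 1.37207 / 1.46174 ≈ 0.939

0.939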